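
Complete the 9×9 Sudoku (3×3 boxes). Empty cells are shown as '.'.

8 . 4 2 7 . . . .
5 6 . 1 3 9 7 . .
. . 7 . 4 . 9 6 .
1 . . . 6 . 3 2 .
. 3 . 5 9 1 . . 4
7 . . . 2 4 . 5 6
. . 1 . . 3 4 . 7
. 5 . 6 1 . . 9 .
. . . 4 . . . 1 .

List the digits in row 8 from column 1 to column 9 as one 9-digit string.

458617293

R1C8 = 3: row 1 has {2,4,7,8}; col 8 has {1,2,5,6,9}; box has {6,7,9} → only 3 remains.
R2C3 = 2: row 2 has {1,3,5,6,7,9}; col 3 has {1,4,7}; box has {4,5,6,7,8} → only 2 remains.
R2C9 = 8: row 2 has {1,2,3,5,6,7,9}; col 9 has {4,6,7}; box has {3,6,7,9} → only 8 remains.
R3C1 = 3: row 3 has {4,6,7,9}; col 1 has {1,5,7,8}; box has {2,4,5,6,7,8} → only 3 remains.
R3C2 = 1: row 3 has {3,4,6,7,9}; col 2 has {3,5,6}; box has {2,3,4,5,6,7,8} → only 1 remains.
R3C4 = 8: row 3 has {1,3,4,6,7,9}; col 4 has {1,2,4,5,6}; box has {1,2,3,4,7,9} → only 8 remains.
R3C6 = 5: row 3 has {1,3,4,6,7,8,9}; col 6 has {1,3,4,9}; box has {1,2,3,4,7,8,9} → only 5 remains.
R3C9 = 2: row 3 has {1,3,4,5,6,7,8,9}; col 9 has {4,6,7,8}; box has {3,6,7,8,9} → only 2 remains.
R4C4 = 7: row 4 has {1,2,3,6}; col 4 has {1,2,4,5,6,8}; box has {1,2,4,5,6,9} → only 7 remains.
R4C6 = 8: row 4 has {1,2,3,6,7}; col 6 has {1,3,4,5,9}; box has {1,2,4,5,6,7,9} → only 8 remains.
R4C9 = 9: row 4 has {1,2,3,6,7,8}; col 9 has {2,4,6,7,8}; box has {2,3,4,5,6} → only 9 remains.
R5C7 = 8: row 5 has {1,3,4,5,9}; col 7 has {3,4,7,9}; box has {2,3,4,5,6,9} → only 8 remains.
R5C8 = 7: row 5 has {1,3,4,5,8,9}; col 8 has {1,2,3,5,6,9}; box has {2,3,4,5,6,8,9} → only 7 remains.
R6C4 = 3: row 6 has {2,4,5,6,7}; col 4 has {1,2,4,5,6,7,8}; box has {1,2,4,5,6,7,8,9} → only 3 remains.
R6C7 = 1: row 6 has {2,3,4,5,6,7}; col 7 has {3,4,7,8,9}; box has {2,3,4,5,6,7,8,9} → only 1 remains.
R7C4 = 9: row 7 has {1,3,4,7}; col 4 has {1,2,3,4,5,6,7,8}; box has {1,3,4,6} → only 9 remains.
R7C8 = 8: row 7 has {1,3,4,7,9}; col 8 has {1,2,3,5,6,7,9}; box has {1,4,7,9} → only 8 remains.
R8C7 = 2: row 8 has {1,5,6,9}; col 7 has {1,3,4,7,8,9}; box has {1,4,7,8,9} → only 2 remains.
R8C9 = 3: row 8 has {1,2,5,6,9}; col 9 has {2,4,6,7,8,9}; box has {1,2,4,7,8,9} → only 3 remains.
R9C9 = 5: row 9 has {1,4}; col 9 has {2,3,4,6,7,8,9}; box has {1,2,3,4,7,8,9} → only 5 remains.
R1C2 = 9: row 1 has {2,3,4,7,8}; col 2 has {1,3,5,6}; box has {1,2,3,4,5,6,7,8} → only 9 remains.
R1C6 = 6: row 1 has {2,3,4,7,8,9}; col 6 has {1,3,4,5,8,9}; box has {1,2,3,4,5,7,8,9} → only 6 remains.
R1C7 = 5: row 1 has {2,3,4,6,7,8,9}; col 7 has {1,2,3,4,7,8,9}; box has {2,3,6,7,8,9} → only 5 remains.
R1C9 = 1: row 1 has {2,3,4,5,6,7,8,9}; col 9 has {2,3,4,5,6,7,8,9}; box has {2,3,5,6,7,8,9} → only 1 remains.
R2C8 = 4: row 2 has {1,2,3,5,6,7,8,9}; col 8 has {1,2,3,5,6,7,8,9}; box has {1,2,3,5,6,7,8,9} → only 4 remains.
R4C2 = 4: row 4 has {1,2,3,6,7,8,9}; col 2 has {1,3,5,6,9}; box has {1,3,7} → only 4 remains.
R4C3 = 5: row 4 has {1,2,3,4,6,7,8,9}; col 3 has {1,2,4,7}; box has {1,3,4,7} → only 5 remains.
R5C3 = 6: row 5 has {1,3,4,5,7,8,9}; col 3 has {1,2,4,5,7}; box has {1,3,4,5,7} → only 6 remains.
R6C2 = 8: row 6 has {1,2,3,4,5,6,7}; col 2 has {1,3,4,5,6,9}; box has {1,3,4,5,6,7} → only 8 remains.
R6C3 = 9: row 6 has {1,2,3,4,5,6,7,8}; col 3 has {1,2,4,5,6,7}; box has {1,3,4,5,6,7,8} → only 9 remains.
R7C2 = 2: row 7 has {1,3,4,7,8,9}; col 2 has {1,3,4,5,6,8,9}; box has {1,5} → only 2 remains.
R7C5 = 5: row 7 has {1,2,3,4,7,8,9}; col 5 has {1,2,3,4,6,7,9}; box has {1,3,4,6,9} → only 5 remains.
R8C1 = 4: row 8 has {1,2,3,5,6,9}; col 1 has {1,3,5,7,8}; box has {1,2,5} → only 4 remains.
R8C3 = 8: row 8 has {1,2,3,4,5,6,9}; col 3 has {1,2,4,5,6,7,9}; box has {1,2,4,5} → only 8 remains.
R8C6 = 7: row 8 has {1,2,3,4,5,6,8,9}; col 6 has {1,3,4,5,6,8,9}; box has {1,3,4,5,6,9} → only 7 remains.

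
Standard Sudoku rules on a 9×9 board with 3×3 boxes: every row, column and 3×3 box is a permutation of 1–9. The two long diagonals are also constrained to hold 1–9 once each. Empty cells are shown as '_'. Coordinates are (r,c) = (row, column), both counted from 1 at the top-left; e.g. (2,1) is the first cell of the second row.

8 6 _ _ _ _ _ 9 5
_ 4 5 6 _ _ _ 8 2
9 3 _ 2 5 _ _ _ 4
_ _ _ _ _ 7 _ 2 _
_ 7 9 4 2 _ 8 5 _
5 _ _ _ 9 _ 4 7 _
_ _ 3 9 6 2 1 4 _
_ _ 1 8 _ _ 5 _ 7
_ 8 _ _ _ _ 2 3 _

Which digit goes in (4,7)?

(3,3) = 7: row 3 has {2,3,4,5,9}; col 3 has {1,3,5,9}; box has {3,4,5,6,8,9}; main diagonal has {1,2,4,8} → only 7 remains.
(3,7) = 6: row 3 has {2,3,4,5,7,9}; col 7 has {1,2,4,5,8}; box has {2,4,5,8,9}; anti-diagonal has {2,3,5,7,8} → only 6 remains.
(3,8) = 1: row 3 has {2,3,4,5,6,7,9}; col 8 has {2,3,4,5,7,8,9}; box has {2,4,5,6,8,9} → only 1 remains.
(4,2) = 1: row 4 has {2,7}; col 2 has {3,4,6,7,8}; box has {5,7,9} → only 1 remains.
(6,2) = 2: row 6 has {4,5,7,9}; col 2 has {1,3,4,6,7,8}; box has {1,5,7,9} → only 2 remains.
(6,4) = 1: row 6 has {2,4,5,7,9}; col 4 has {2,4,6,8,9}; box has {2,4,7,9}; anti-diagonal has {2,3,5,6,7,8} → only 1 remains.
(7,1) = 7: row 7 has {1,2,3,4,6,9}; col 1 has {5,8,9}; box has {1,3,8} → only 7 remains.
(7,2) = 5: row 7 has {1,2,3,4,6,7,9}; col 2 has {1,2,3,4,6,7,8}; box has {1,3,7,8} → only 5 remains.
(7,9) = 8: row 7 has {1,2,3,4,5,6,7,9}; col 9 has {2,4,5,7}; box has {1,2,3,4,5,7} → only 8 remains.
(8,2) = 9: row 8 has {1,5,7,8}; col 2 has {1,2,3,4,5,6,7,8}; box has {1,3,5,7,8}; anti-diagonal has {1,2,3,5,6,7,8} → only 9 remains.
(8,8) = 6: row 8 has {1,5,7,8,9}; col 8 has {1,2,3,4,5,7,8,9}; box has {1,2,3,4,5,7,8}; main diagonal has {1,2,4,7,8} → only 6 remains.
(9,1) = 4: row 9 has {2,3,8}; col 1 has {5,7,8,9}; box has {1,3,5,7,8,9}; anti-diagonal has {1,2,3,5,6,7,8,9} → only 4 remains.
(9,3) = 6: row 9 has {2,3,4,8}; col 3 has {1,3,5,7,9}; box has {1,3,4,5,7,8,9} → only 6 remains.
(9,9) = 9: row 9 has {2,3,4,6,8}; col 9 has {2,4,5,7,8}; box has {1,2,3,4,5,6,7,8}; main diagonal has {1,2,4,6,7,8} → only 9 remains.
(1,3) = 2: row 1 has {5,6,8,9}; col 3 has {1,3,5,6,7,9}; box has {3,4,5,6,7,8,9} → only 2 remains.
(2,1) = 1: row 2 has {2,4,5,6,8}; col 1 has {4,5,7,8,9}; box has {2,3,4,5,6,7,8,9} → only 1 remains.
(3,6) = 8: row 3 has {1,2,3,4,5,6,7,9}; col 6 has {2,7}; box has {2,5,6} → only 8 remains.
(6,3) = 8: row 6 has {1,2,4,5,7,9}; col 3 has {1,2,3,5,6,7,9}; box has {1,2,5,7,9} → only 8 remains.
(6,6) = 3: row 6 has {1,2,4,5,7,8,9}; col 6 has {2,7,8}; box has {1,2,4,7,9}; main diagonal has {1,2,4,6,7,8,9} → only 3 remains.
(6,9) = 6: row 6 has {1,2,3,4,5,7,8,9}; col 9 has {2,4,5,7,8,9}; box has {2,4,5,7,8} → only 6 remains.
(8,1) = 2: row 8 has {1,5,6,7,8,9}; col 1 has {1,4,5,7,8,9}; box has {1,3,4,5,6,7,8,9} → only 2 remains.
(8,6) = 4: row 8 has {1,2,5,6,7,8,9}; col 6 has {2,3,7,8}; box has {2,6,8,9} → only 4 remains.
(1,6) = 1: row 1 has {2,5,6,8,9}; col 6 has {2,3,4,7,8}; box has {2,5,6,8} → only 1 remains.
(2,6) = 9: row 2 has {1,2,4,5,6,8}; col 6 has {1,2,3,4,7,8}; box has {1,2,5,6,8} → only 9 remains.
(4,3) = 4: row 4 has {1,2,7}; col 3 has {1,2,3,5,6,7,8,9}; box has {1,2,5,7,8,9} → only 4 remains.
(4,4) = 5: row 4 has {1,2,4,7}; col 4 has {1,2,4,6,8,9}; box has {1,2,3,4,7,9}; main diagonal has {1,2,3,4,6,7,8,9} → only 5 remains.
(4,5) = 8: row 4 has {1,2,4,5,7}; col 5 has {2,5,6,9}; box has {1,2,3,4,5,7,9} → only 8 remains.
(4,9) = 3: row 4 has {1,2,4,5,7,8}; col 9 has {2,4,5,6,7,8,9}; box has {2,4,5,6,7,8} → only 3 remains.
(5,6) = 6: row 5 has {2,4,5,7,8,9}; col 6 has {1,2,3,4,7,8,9}; box has {1,2,3,4,5,7,8,9} → only 6 remains.
(5,9) = 1: row 5 has {2,4,5,6,7,8,9}; col 9 has {2,3,4,5,6,7,8,9}; box has {2,3,4,5,6,7,8} → only 1 remains.
(8,5) = 3: row 8 has {1,2,4,5,6,7,8,9}; col 5 has {2,5,6,8,9}; box has {2,4,6,8,9} → only 3 remains.
(9,4) = 7: row 9 has {2,3,4,6,8,9}; col 4 has {1,2,4,5,6,8,9}; box has {2,3,4,6,8,9} → only 7 remains.
(9,5) = 1: row 9 has {2,3,4,6,7,8,9}; col 5 has {2,3,5,6,8,9}; box has {2,3,4,6,7,8,9} → only 1 remains.
(9,6) = 5: row 9 has {1,2,3,4,6,7,8,9}; col 6 has {1,2,3,4,6,7,8,9}; box has {1,2,3,4,6,7,8,9} → only 5 remains.
(1,4) = 3: row 1 has {1,2,5,6,8,9}; col 4 has {1,2,4,5,6,7,8,9}; box has {1,2,5,6,8,9} → only 3 remains.
(1,7) = 7: row 1 has {1,2,3,5,6,8,9}; col 7 has {1,2,4,5,6,8}; box has {1,2,4,5,6,8,9} → only 7 remains.
(2,5) = 7: row 2 has {1,2,4,5,6,8,9}; col 5 has {1,2,3,5,6,8,9}; box has {1,2,3,5,6,8,9} → only 7 remains.
(2,7) = 3: row 2 has {1,2,4,5,6,7,8,9}; col 7 has {1,2,4,5,6,7,8}; box has {1,2,4,5,6,7,8,9} → only 3 remains.
(4,1) = 6: row 4 has {1,2,3,4,5,7,8}; col 1 has {1,2,4,5,7,8,9}; box has {1,2,4,5,7,8,9} → only 6 remains.
(4,7) = 9: row 4 has {1,2,3,4,5,6,7,8}; col 7 has {1,2,3,4,5,6,7,8}; box has {1,2,3,4,5,6,7,8} → only 9 remains.

9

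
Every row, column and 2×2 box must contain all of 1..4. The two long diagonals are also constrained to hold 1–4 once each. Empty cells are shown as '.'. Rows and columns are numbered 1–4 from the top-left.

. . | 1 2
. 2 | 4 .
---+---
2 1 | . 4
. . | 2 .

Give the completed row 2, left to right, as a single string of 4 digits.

1243

row 2, column 4 = 3: row 2 has {2,4}; col 4 has {2,4}; box has {1,2,4} → only 3 remains.
row 3, column 3 = 3 (sole candidate).
row 4, column 1 = 3 (sole candidate).
row 4, column 2 = 4 (sole candidate).
row 4, column 4 = 1 (sole candidate).
row 1, column 1 = 4 (sole candidate).
row 1, column 2 = 3 (sole candidate).
row 2, column 1 = 1: row 2 has {2,3,4}; col 1 has {2,3,4}; box has {2,3,4} → only 1 remains.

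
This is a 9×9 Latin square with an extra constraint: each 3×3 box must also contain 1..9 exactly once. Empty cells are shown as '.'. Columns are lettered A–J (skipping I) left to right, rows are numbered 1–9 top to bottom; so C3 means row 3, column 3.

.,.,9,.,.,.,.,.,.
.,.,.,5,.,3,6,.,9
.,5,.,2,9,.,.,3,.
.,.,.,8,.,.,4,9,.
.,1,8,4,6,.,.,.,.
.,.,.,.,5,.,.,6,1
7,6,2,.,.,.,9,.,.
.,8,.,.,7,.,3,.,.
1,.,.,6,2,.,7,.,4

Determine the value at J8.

6

G6 = 8 (hidden single in row 6).
G3 = 1 (sole candidate).
J8 = 6: in row 8, 6 can only go here (every other open cell in that row sees a 6).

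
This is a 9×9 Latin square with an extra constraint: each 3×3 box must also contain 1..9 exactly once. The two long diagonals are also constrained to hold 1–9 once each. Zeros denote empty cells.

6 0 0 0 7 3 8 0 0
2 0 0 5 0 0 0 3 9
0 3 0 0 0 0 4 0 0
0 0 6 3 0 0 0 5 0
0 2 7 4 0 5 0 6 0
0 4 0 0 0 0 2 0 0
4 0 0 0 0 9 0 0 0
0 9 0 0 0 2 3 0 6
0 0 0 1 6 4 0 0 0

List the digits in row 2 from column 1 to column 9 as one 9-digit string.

r1c3 = 4: in row 1, 4 can only go here (every other open cell in that row sees a 4).
r1c4 = 9: in row 1, 9 can only go here (every other open cell in that row sees a 9).
r2c5 = 4: in row 2, 4 can only go here (every other open cell in that row sees a 4).
r4c5 = 2: in row 4, 2 can only go here (every other open cell in that row sees a 2).
r4c9 = 4: in row 4, 4 can only go here (every other open cell in that row sees a 4).
r6c4 = 6: in row 6, 6 can only go here (every other open cell in that row sees a 6).
r3c6 = 6: in row 3, 6 can only go here (every other open cell in that row sees a 6).
r2c7 = 6: in row 2, 6 can only go here (every other open cell in that row sees a 6).
r2c2 = 7: in row 2, 7 can only go here (every other open cell in that row sees a 7).
r7c5 = 3: in row 7, 3 can only go here (every other open cell in that row sees a 3).
r7c2 = 6: in row 7, 6 can only go here (every other open cell in that row sees a 6).
r8c8 = 4: in row 8, 4 can only go here (every other open cell in that row sees a 4).
r9c3 = 3: in row 9, 3 can only go here (every other open cell in that row sees a 3).
r7c3 = 2: in column 3, 2 can only go here (every other open cell in that column sees a 2).
r1c8 = 2: in row 1, 2 can only go here (every other open cell in that row sees a 2).
r3c4 = 2: in row 3, 2 can only go here (every other open cell in that row sees a 2).
r9c9 = 2: in row 9, 2 can only go here (every other open cell in that row sees a 2).
r8c5 = 5: in column 5, 5 can only go here (every other open cell in that column sees a 5).
r6c5 = 9: in column 5, 9 can only go here (every other open cell in that column sees a 9).
r3c3 = 9: in column 3, 9 can only go here (every other open cell in that column sees a 9).
r6c3 = 5: in column 3, 5 can only go here (every other open cell in that column sees a 5).
r4c6 = 7: in column 6, 7 can only go here (every other open cell in that column sees a 7).
r8c1 = 7: in column 1, 7 can only go here (every other open cell in that column sees a 7).
r8c4 = 8: row 8 has {2,3,4,5,6,7,9}; col 4 has {1,2,3,4,5,6,9}; box has {1,2,3,4,5,6,9} → only 8 remains.
r7c4 = 7: row 7 has {2,3,4,6,9}; col 4 has {1,2,3,4,5,6,8,9}; box has {1,2,3,4,5,6,8,9} → only 7 remains.
r8c3 = 1: row 8 has {2,3,4,5,6,7,8,9}; col 3 has {2,3,4,5,6,7,9}; box has {2,3,4,6,7,9} → only 1 remains.
r2c3 = 8: row 2 has {2,3,4,5,6,7,9}; col 3 has {1,2,3,4,5,6,7,9}; box has {2,3,4,6,7,9} → only 8 remains.
r2c6 = 1: row 2 has {2,3,4,5,6,7,8,9}; col 6 has {2,3,4,5,6,7,9}; box has {2,3,4,5,6,7,9} → only 1 remains.

278541639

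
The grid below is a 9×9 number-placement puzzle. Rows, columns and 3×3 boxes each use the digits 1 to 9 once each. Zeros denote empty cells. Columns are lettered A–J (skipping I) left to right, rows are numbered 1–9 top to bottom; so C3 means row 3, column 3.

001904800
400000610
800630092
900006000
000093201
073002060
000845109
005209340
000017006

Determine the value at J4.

8

F2 = 8 (sole candidate).
B3 = 5 (sole candidate).
C3 = 7 (sole candidate).
F3 = 1 (sole candidate).
G3 = 4 (sole candidate).
E8 = 6 (sole candidate).
D9 = 3 (sole candidate).
G9 = 5 (sole candidate).
G4 = 7 (sole candidate).
G6 = 9 (sole candidate).
A9 = 2 (sole candidate).
H9 = 8 (sole candidate).
H5 = 5 (sole candidate).
C7 = 6 (sole candidate).
J8 = 7 (sole candidate).
H4 = 3 (sole candidate).
A5 = 6 (sole candidate).
B7 = 3 (sole candidate).
H7 = 2 (sole candidate).
A8 = 1 (sole candidate).
B8 = 8 (sole candidate).
A1 = 3 (sole candidate).
H1 = 7 (sole candidate).
J1 = 5 (sole candidate).
J2 = 3 (sole candidate).
B5 = 4 (sole candidate).
C5 = 8 (sole candidate).
D5 = 7 (sole candidate).
A6 = 5 (sole candidate).
E6 = 8 (sole candidate).
J6 = 4 (sole candidate).
A7 = 7 (sole candidate).
B9 = 9 (sole candidate).
C9 = 4 (sole candidate).
E1 = 2 (sole candidate).
B2 = 2 (sole candidate).
C2 = 9 (sole candidate).
D2 = 5 (sole candidate).
E2 = 7 (sole candidate).
B4 = 1 (sole candidate).
C4 = 2 (sole candidate).
D4 = 4 (sole candidate).
E4 = 5 (sole candidate).
J4 = 8: row 4 has {1,2,3,4,5,6,7,9}; col 9 has {1,2,3,4,5,6,7,9}; box has {1,2,3,4,5,6,7,9} → only 8 remains.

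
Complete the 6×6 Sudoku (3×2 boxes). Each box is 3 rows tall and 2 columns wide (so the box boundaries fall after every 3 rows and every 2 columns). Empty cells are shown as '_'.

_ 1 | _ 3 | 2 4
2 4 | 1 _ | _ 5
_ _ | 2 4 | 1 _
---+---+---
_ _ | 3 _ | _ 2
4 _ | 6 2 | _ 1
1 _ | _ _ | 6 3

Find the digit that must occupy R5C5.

R1C3 = 5 (sole candidate).
R2C4 = 6 (sole candidate).
R2C5 = 3 (sole candidate).
R3C6 = 6 (sole candidate).
R5C5 = 5: row 5 has {1,2,4,6}; col 5 has {1,2,3,6}; box has {1,2,3,6} → only 5 remains.

5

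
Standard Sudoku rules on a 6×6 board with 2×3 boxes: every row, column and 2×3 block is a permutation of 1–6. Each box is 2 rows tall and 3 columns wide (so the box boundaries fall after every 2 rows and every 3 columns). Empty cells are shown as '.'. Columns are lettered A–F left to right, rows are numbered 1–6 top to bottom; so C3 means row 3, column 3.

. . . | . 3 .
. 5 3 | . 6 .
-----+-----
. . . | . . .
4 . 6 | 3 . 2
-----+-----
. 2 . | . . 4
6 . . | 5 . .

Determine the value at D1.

F2 = 1: row 2 has {3,5,6}; col 6 has {2,4}; box has {3,6} → only 1 remains.
B4 = 1: row 4 has {2,3,4,6}; col 2 has {2,5}; box has {4,6} → only 1 remains.
E4 = 5: row 4 has {1,2,3,4,6}; col 5 has {3,6}; box has {2,3} → only 5 remains.
E5 = 1: row 5 has {2,4}; col 5 has {3,5,6}; box has {4,5} → only 1 remains.
E6 = 2: row 6 has {5,6}; col 5 has {1,3,5,6}; box has {1,4,5} → only 2 remains.
F6 = 3: row 6 has {2,5,6}; col 6 has {1,2,4}; box has {1,2,4,5} → only 3 remains.
F1 = 5: row 1 has {3}; col 6 has {1,2,3,4}; box has {1,3,6} → only 5 remains.
A2 = 2: row 2 has {1,3,5,6}; col 1 has {4,6}; box has {3,5} → only 2 remains.
D2 = 4: row 2 has {1,2,3,5,6}; col 4 has {3,5}; box has {1,3,5,6} → only 4 remains.
B3 = 3: row 3 has {}; col 2 has {1,2,5}; box has {1,4,6} → only 3 remains.
E3 = 4: row 3 has {3}; col 5 has {1,2,3,5,6}; box has {2,3,5} → only 4 remains.
F3 = 6: row 3 has {3,4}; col 6 has {1,2,3,4,5}; box has {2,3,4,5} → only 6 remains.
C5 = 5: row 5 has {1,2,4}; col 3 has {3,6}; box has {2,6} → only 5 remains.
D5 = 6: row 5 has {1,2,4,5}; col 4 has {3,4,5}; box has {1,2,3,4,5} → only 6 remains.
B6 = 4: row 6 has {2,3,5,6}; col 2 has {1,2,3,5}; box has {2,5,6} → only 4 remains.
C6 = 1: row 6 has {2,3,4,5,6}; col 3 has {3,5,6}; box has {2,4,5,6} → only 1 remains.
A1 = 1: row 1 has {3,5}; col 1 has {2,4,6}; box has {2,3,5} → only 1 remains.
B1 = 6: row 1 has {1,3,5}; col 2 has {1,2,3,4,5}; box has {1,2,3,5} → only 6 remains.
C1 = 4: row 1 has {1,3,5,6}; col 3 has {1,3,5,6}; box has {1,2,3,5,6} → only 4 remains.
D1 = 2: row 1 has {1,3,4,5,6}; col 4 has {3,4,5,6}; box has {1,3,4,5,6} → only 2 remains.

2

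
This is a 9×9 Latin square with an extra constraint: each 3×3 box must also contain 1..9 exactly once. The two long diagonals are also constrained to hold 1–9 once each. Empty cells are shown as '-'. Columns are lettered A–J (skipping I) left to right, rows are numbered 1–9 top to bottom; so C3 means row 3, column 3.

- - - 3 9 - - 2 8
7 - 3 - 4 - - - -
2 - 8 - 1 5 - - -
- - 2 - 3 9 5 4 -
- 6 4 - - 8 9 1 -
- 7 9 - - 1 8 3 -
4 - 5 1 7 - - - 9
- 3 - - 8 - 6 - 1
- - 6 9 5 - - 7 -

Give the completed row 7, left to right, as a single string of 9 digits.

C1 = 1: row 1 has {2,3,8,9}; col 3 has {2,3,4,5,6,8,9}; box has {2,3,7,8} → only 1 remains.
G2 = 1: row 2 has {3,4,7}; col 7 has {5,6,8,9}; box has {2,8} → only 1 remains.
H2 = 6: row 2 has {1,3,4,7}; col 8 has {1,2,3,4,7}; box has {1,2,8}; anti-diagonal has {3,5,8,9} → only 6 remains.
J2 = 5: row 2 has {1,3,4,6,7}; col 9 has {1,8,9}; box has {1,2,6,8} → only 5 remains.
H3 = 9: row 3 has {1,2,5,8}; col 8 has {1,2,3,4,6,7}; box has {1,2,5,6,8} → only 9 remains.
E5 = 2: row 5 has {1,4,6,8,9}; col 5 has {1,3,4,5,7,8,9}; box has {1,3,8,9}; main diagonal has {1,8}; anti-diagonal has {3,5,6,8,9} → only 2 remains.
J5 = 7: row 5 has {1,2,4,6,8,9}; col 9 has {1,5,8,9}; box has {1,3,4,5,8,9} → only 7 remains.
A6 = 5: row 6 has {1,3,7,8,9}; col 1 has {2,4,7}; box has {2,4,6,7,9} → only 5 remains.
D6 = 4: row 6 has {1,3,5,7,8,9}; col 4 has {1,3,9}; box has {1,2,3,8,9}; anti-diagonal has {2,3,5,6,8,9} → only 4 remains.
E6 = 6: row 6 has {1,3,4,5,7,8,9}; col 5 has {1,2,3,4,5,7,8,9}; box has {1,2,3,4,8,9} → only 6 remains.
J6 = 2: row 6 has {1,3,4,5,6,7,8,9}; col 9 has {1,5,7,8,9}; box has {1,3,4,5,7,8,9} → only 2 remains.
G7 = 3: row 7 has {1,4,5,7,9}; col 7 has {1,5,6,8,9}; box has {1,6,7,9}; main diagonal has {1,2,8} → only 3 remains.
H7 = 8: row 7 has {1,3,4,5,7,9}; col 8 has {1,2,3,4,6,7,9}; box has {1,3,6,7,9} → only 8 remains.
A8 = 9: row 8 has {1,3,6,8}; col 1 has {2,4,5,7}; box has {3,4,5,6} → only 9 remains.
C8 = 7: row 8 has {1,3,6,8,9}; col 3 has {1,2,3,4,5,6,8,9}; box has {3,4,5,6,9} → only 7 remains.
D8 = 2: row 8 has {1,3,6,7,8,9}; col 4 has {1,3,4,9}; box has {1,5,7,8,9} → only 2 remains.
F8 = 4: row 8 has {1,2,3,6,7,8,9}; col 6 has {1,5,8,9}; box has {1,2,5,7,8,9} → only 4 remains.
H8 = 5: row 8 has {1,2,3,4,6,7,8,9}; col 8 has {1,2,3,4,6,7,8,9}; box has {1,3,6,7,8,9}; main diagonal has {1,2,3,8} → only 5 remains.
A9 = 1: row 9 has {5,6,7,9}; col 1 has {2,4,5,7,9}; box has {3,4,5,6,7,9}; anti-diagonal has {2,3,4,5,6,8,9} → only 1 remains.
F9 = 3: row 9 has {1,5,6,7,9}; col 6 has {1,4,5,8,9}; box has {1,2,4,5,7,8,9} → only 3 remains.
J9 = 4: row 9 has {1,3,5,6,7,9}; col 9 has {1,2,5,7,8,9}; box has {1,3,5,6,7,8,9}; main diagonal has {1,2,3,5,8} → only 4 remains.
A1 = 6: row 1 has {1,2,3,8,9}; col 1 has {1,2,4,5,7,9}; box has {1,2,3,7,8}; main diagonal has {1,2,3,4,5,8} → only 6 remains.
F1 = 7: row 1 has {1,2,3,6,8,9}; col 6 has {1,3,4,5,8,9}; box has {1,3,4,5,9} → only 7 remains.
G1 = 4: row 1 has {1,2,3,6,7,8,9}; col 7 has {1,3,5,6,8,9}; box has {1,2,5,6,8,9} → only 4 remains.
B2 = 9: row 2 has {1,3,4,5,6,7}; col 2 has {3,6,7}; box has {1,2,3,6,7,8}; main diagonal has {1,2,3,4,5,6,8} → only 9 remains.
D2 = 8: row 2 has {1,3,4,5,6,7,9}; col 4 has {1,2,3,4,9}; box has {1,3,4,5,7,9} → only 8 remains.
F2 = 2: row 2 has {1,3,4,5,6,7,8,9}; col 6 has {1,3,4,5,7,8,9}; box has {1,3,4,5,7,8,9} → only 2 remains.
B3 = 4: row 3 has {1,2,5,8,9}; col 2 has {3,6,7,9}; box has {1,2,3,6,7,8,9} → only 4 remains.
D3 = 6: row 3 has {1,2,4,5,8,9}; col 4 has {1,2,3,4,8,9}; box has {1,2,3,4,5,7,8,9} → only 6 remains.
G3 = 7: row 3 has {1,2,4,5,6,8,9}; col 7 has {1,3,4,5,6,8,9}; box has {1,2,4,5,6,8,9}; anti-diagonal has {1,2,3,4,5,6,8,9} → only 7 remains.
J3 = 3: row 3 has {1,2,4,5,6,7,8,9}; col 9 has {1,2,4,5,7,8,9}; box has {1,2,4,5,6,7,8,9} → only 3 remains.
A4 = 8: row 4 has {2,3,4,5,9}; col 1 has {1,2,4,5,6,7,9}; box has {2,4,5,6,7,9} → only 8 remains.
B4 = 1: row 4 has {2,3,4,5,8,9}; col 2 has {3,4,6,7,9}; box has {2,4,5,6,7,8,9} → only 1 remains.
D4 = 7: row 4 has {1,2,3,4,5,8,9}; col 4 has {1,2,3,4,6,8,9}; box has {1,2,3,4,6,8,9}; main diagonal has {1,2,3,4,5,6,8,9} → only 7 remains.
J4 = 6: row 4 has {1,2,3,4,5,7,8,9}; col 9 has {1,2,3,4,5,7,8,9}; box has {1,2,3,4,5,7,8,9} → only 6 remains.
A5 = 3: row 5 has {1,2,4,6,7,8,9}; col 1 has {1,2,4,5,6,7,8,9}; box has {1,2,4,5,6,7,8,9} → only 3 remains.
D5 = 5: row 5 has {1,2,3,4,6,7,8,9}; col 4 has {1,2,3,4,6,7,8,9}; box has {1,2,3,4,6,7,8,9} → only 5 remains.
B7 = 2: row 7 has {1,3,4,5,7,8,9}; col 2 has {1,3,4,6,7,9}; box has {1,3,4,5,6,7,9} → only 2 remains.
F7 = 6: row 7 has {1,2,3,4,5,7,8,9}; col 6 has {1,2,3,4,5,7,8,9}; box has {1,2,3,4,5,7,8,9} → only 6 remains.

425176389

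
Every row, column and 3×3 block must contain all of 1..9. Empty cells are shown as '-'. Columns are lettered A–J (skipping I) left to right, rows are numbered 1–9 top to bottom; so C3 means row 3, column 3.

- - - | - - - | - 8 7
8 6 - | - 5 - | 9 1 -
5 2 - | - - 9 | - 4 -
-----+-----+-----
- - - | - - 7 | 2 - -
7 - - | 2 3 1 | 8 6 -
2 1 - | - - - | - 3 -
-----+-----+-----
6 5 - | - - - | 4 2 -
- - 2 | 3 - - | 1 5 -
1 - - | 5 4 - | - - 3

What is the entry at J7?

9

J2 = 2 (sole candidate).
J3 = 6 (sole candidate).
H4 = 9 (sole candidate).
F7 = 8 (sole candidate).
J7 = 9: row 7 has {2,4,5,6,8}; col 9 has {2,3,6,7}; box has {1,2,3,4,5} → only 9 remains.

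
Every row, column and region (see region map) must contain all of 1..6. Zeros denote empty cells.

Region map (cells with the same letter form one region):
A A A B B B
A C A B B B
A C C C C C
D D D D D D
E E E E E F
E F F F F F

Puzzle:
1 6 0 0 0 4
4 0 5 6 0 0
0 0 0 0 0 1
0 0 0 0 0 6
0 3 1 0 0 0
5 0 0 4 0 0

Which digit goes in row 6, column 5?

row 2, column 2 = 2 (sole candidate).
row 2, column 6 = 3 (sole candidate).
row 5, column 4 = 2 (sole candidate).
row 5, column 6 = 5 (sole candidate).
row 6, column 2 = 1 (sole candidate).
row 6, column 6 = 2 (sole candidate).
row 1, column 4 = 5 (sole candidate).
row 1, column 5 = 2 (sole candidate).
row 2, column 5 = 1 (sole candidate).
row 3, column 4 = 3 (sole candidate).
row 4, column 4 = 1 (sole candidate).
row 5, column 1 = 6 (sole candidate).
row 5, column 5 = 4 (sole candidate).
row 1, column 3 = 3 (sole candidate).
row 3, column 1 = 2 (sole candidate).
row 4, column 1 = 3 (sole candidate).
row 4, column 5 = 5 (sole candidate).
row 6, column 3 = 6 (sole candidate).
row 6, column 5 = 3: row 6 has {1,2,4,5,6}; col 5 has {1,2,4,5}; region has {1,2,4,5,6} → only 3 remains.

3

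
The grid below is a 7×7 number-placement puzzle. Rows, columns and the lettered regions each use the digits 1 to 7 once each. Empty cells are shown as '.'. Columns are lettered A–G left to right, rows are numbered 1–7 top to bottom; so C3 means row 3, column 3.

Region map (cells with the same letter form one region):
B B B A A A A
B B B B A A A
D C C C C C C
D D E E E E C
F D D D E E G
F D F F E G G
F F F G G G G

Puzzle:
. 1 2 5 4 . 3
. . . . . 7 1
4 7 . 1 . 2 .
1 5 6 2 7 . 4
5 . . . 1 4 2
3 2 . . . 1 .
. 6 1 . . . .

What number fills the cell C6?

4

F1 = 6: row 1 has {1,2,3,4,5}; col 6 has {1,2,4,7}; region has {1,3,4,5,7} → only 6 remains.
A2 = 6: row 2 has {1,7}; col 1 has {1,3,4,5}; region has {1,2} → only 6 remains.
E2 = 2: row 2 has {1,6,7}; col 5 has {1,4,7}; region has {1,3,4,5,6,7} → only 2 remains.
F4 = 3: row 4 has {1,2,4,5,6,7}; col 6 has {1,2,4,6,7}; region has {1,2,4,6,7} → only 3 remains.
B5 = 3: row 5 has {1,2,4,5}; col 2 has {1,2,5,6,7}; region has {1,2,4,5} → only 3 remains.
C5 = 7: row 5 has {1,2,3,4,5}; col 3 has {1,2,6}; region has {1,2,3,4,5} → only 7 remains.
D5 = 6: row 5 has {1,2,3,4,5,7}; col 4 has {1,2,5}; region has {1,2,3,4,5,7} → only 6 remains.
C6 = 4: row 6 has {1,2,3}; col 3 has {1,2,6,7}; region has {1,3,5,6} → only 4 remains.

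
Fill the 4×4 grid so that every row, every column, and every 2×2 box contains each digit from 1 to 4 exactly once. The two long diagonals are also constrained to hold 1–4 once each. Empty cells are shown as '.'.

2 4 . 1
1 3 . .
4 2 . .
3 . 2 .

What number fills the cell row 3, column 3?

1

row 1, column 3 = 3: row 1 has {1,2,4}; col 3 has {2}; box has {1} → only 3 remains.
row 2, column 3 = 4: row 2 has {1,3}; col 3 has {2,3}; box has {1,3}; anti-diagonal has {1,2,3} → only 4 remains.
row 2, column 4 = 2: row 2 has {1,3,4}; col 4 has {1}; box has {1,3,4} → only 2 remains.
row 3, column 3 = 1: row 3 has {2,4}; col 3 has {2,3,4}; box has {2}; main diagonal has {2,3} → only 1 remains.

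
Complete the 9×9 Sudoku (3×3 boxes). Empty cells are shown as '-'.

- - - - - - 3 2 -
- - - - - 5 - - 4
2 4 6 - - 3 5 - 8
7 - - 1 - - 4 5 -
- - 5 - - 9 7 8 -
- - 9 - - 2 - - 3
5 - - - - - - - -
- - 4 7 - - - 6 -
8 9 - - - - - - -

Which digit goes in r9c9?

1

r3c4 = 9: row 3 has {2,3,4,5,6,8}; col 4 has {1,7}; box has {3,5} → only 9 remains.
r6c8 = 1: row 6 has {2,3,9}; col 8 has {2,5,6,8}; box has {3,4,5,7,8} → only 1 remains.
r3c8 = 7: row 3 has {2,3,4,5,6,8,9}; col 8 has {1,2,5,6,8}; box has {2,3,4,5,8} → only 7 remains.
r6c7 = 6: row 6 has {1,2,3,9}; col 7 has {3,4,5,7}; box has {1,3,4,5,7,8} → only 6 remains.
r2c8 = 9: row 2 has {4,5}; col 8 has {1,2,5,6,7,8}; box has {2,3,4,5,7,8} → only 9 remains.
r3c5 = 1: row 3 has {2,3,4,5,6,7,8,9}; col 5 has {}; box has {3,5,9} → only 1 remains.
r5c9 = 2: row 5 has {5,7,8,9}; col 9 has {3,4,8}; box has {1,3,4,5,6,7,8} → only 2 remains.
r6c1 = 4: row 6 has {1,2,3,6,9}; col 1 has {2,5,7,8}; box has {5,7,9} → only 4 remains.
r6c2 = 8: row 6 has {1,2,3,4,6,9}; col 2 has {4,9}; box has {4,5,7,9} → only 8 remains.
r6c4 = 5: row 6 has {1,2,3,4,6,8,9}; col 4 has {1,7,9}; box has {1,2,9} → only 5 remains.
r6c5 = 7: row 6 has {1,2,3,4,5,6,8,9}; col 5 has {1}; box has {1,2,5,9} → only 7 remains.
r2c7 = 1: row 2 has {4,5,9}; col 7 has {3,4,5,6,7}; box has {2,3,4,5,7,8,9} → only 1 remains.
r4c9 = 9: row 4 has {1,4,5,7}; col 9 has {2,3,4,8}; box has {1,2,3,4,5,6,7,8} → only 9 remains.
r9c7 = 2: row 9 has {8,9}; col 7 has {1,3,4,5,6,7}; box has {6} → only 2 remains.
r1c9 = 6: row 1 has {2,3}; col 9 has {2,3,4,8,9}; box has {1,2,3,4,5,7,8,9} → only 6 remains.
r2c1 = 3: row 2 has {1,4,5,9}; col 1 has {2,4,5,7,8}; box has {2,4,6} → only 3 remains.
r2c2 = 7: row 2 has {1,3,4,5,9}; col 2 has {4,8,9}; box has {2,3,4,6} → only 7 remains.
r2c3 = 8: row 2 has {1,3,4,5,7,9}; col 3 has {4,5,6,9}; box has {2,3,4,6,7} → only 8 remains.
r8c1 = 1: row 8 has {4,6,7}; col 1 has {2,3,4,5,7,8}; box has {4,5,8,9} → only 1 remains.
r8c6 = 8: row 8 has {1,4,6,7}; col 6 has {2,3,5,9}; box has {7} → only 8 remains.
r8c7 = 9: row 8 has {1,4,6,7,8}; col 7 has {1,2,3,4,5,6,7}; box has {2,6} → only 9 remains.
r8c9 = 5: row 8 has {1,4,6,7,8,9}; col 9 has {2,3,4,6,8,9}; box has {2,6,9} → only 5 remains.
r1c1 = 9: row 1 has {2,3,6}; col 1 has {1,2,3,4,5,7,8}; box has {2,3,4,6,7,8} → only 9 remains.
r1c3 = 1: row 1 has {2,3,6,9}; col 3 has {4,5,6,8,9}; box has {2,3,4,6,7,8,9} → only 1 remains.
r4c6 = 6: row 4 has {1,4,5,7,9}; col 6 has {2,3,5,8,9}; box has {1,2,5,7,9} → only 6 remains.
r5c1 = 6: row 5 has {2,5,7,8,9}; col 1 has {1,2,3,4,5,7,8,9}; box has {4,5,7,8,9} → only 6 remains.
r7c7 = 8: row 7 has {5}; col 7 has {1,2,3,4,5,6,7,9}; box has {2,5,6,9} → only 8 remains.
r1c2 = 5: row 1 has {1,2,3,6,9}; col 2 has {4,7,8,9}; box has {1,2,3,4,6,7,8,9} → only 5 remains.
r1c6 = 7: in row 1, 7 can only go here (every other open cell in that row sees a 7).
r4c5 = 8: in row 4, 8 can only go here (every other open cell in that row sees an 8).
r1c5 = 4: row 1 has {1,2,3,5,6,7,9}; col 5 has {1,7,8}; box has {1,3,5,7,9} → only 4 remains.
r5c5 = 3: row 5 has {2,5,6,7,8,9}; col 5 has {1,4,7,8}; box has {1,2,5,6,7,8,9} → only 3 remains.
r8c5 = 2: row 8 has {1,4,5,6,7,8,9}; col 5 has {1,3,4,7,8}; box has {7,8} → only 2 remains.
r1c4 = 8: row 1 has {1,2,3,4,5,6,7,9}; col 4 has {1,5,7,9}; box has {1,3,4,5,7,9} → only 8 remains.
r2c5 = 6: row 2 has {1,3,4,5,7,8,9}; col 5 has {1,2,3,4,7,8}; box has {1,3,4,5,7,8,9} → only 6 remains.
r5c2 = 1: row 5 has {2,3,5,6,7,8,9}; col 2 has {4,5,7,8,9}; box has {4,5,6,7,8,9} → only 1 remains.
r5c4 = 4: row 5 has {1,2,3,5,6,7,8,9}; col 4 has {1,5,7,8,9}; box has {1,2,3,5,6,7,8,9} → only 4 remains.
r7c5 = 9: row 7 has {5,8}; col 5 has {1,2,3,4,6,7,8}; box has {2,7,8} → only 9 remains.
r8c2 = 3: row 8 has {1,2,4,5,6,7,8,9}; col 2 has {1,4,5,7,8,9}; box has {1,4,5,8,9} → only 3 remains.
r9c3 = 7: row 9 has {2,8,9}; col 3 has {1,4,5,6,8,9}; box has {1,3,4,5,8,9} → only 7 remains.
r9c5 = 5: row 9 has {2,7,8,9}; col 5 has {1,2,3,4,6,7,8,9}; box has {2,7,8,9} → only 5 remains.
r9c9 = 1: row 9 has {2,5,7,8,9}; col 9 has {2,3,4,5,6,8,9}; box has {2,5,6,8,9} → only 1 remains.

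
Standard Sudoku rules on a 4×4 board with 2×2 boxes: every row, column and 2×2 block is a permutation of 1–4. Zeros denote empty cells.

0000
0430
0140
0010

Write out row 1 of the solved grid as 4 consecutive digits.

1324

r1c3 = 2: row 1 has {}; col 3 has {1,3,4}; box has {3} → only 2 remains.
r2c4 = 1 (sole candidate).
r1c2 = 3: row 1 has {2}; col 2 has {1,4}; box has {4} → only 3 remains.
r1c4 = 4: row 1 has {2,3}; col 4 has {1}; box has {1,2,3} → only 4 remains.
r2c1 = 2 (sole candidate).
r3c1 = 3 (sole candidate).
r3c4 = 2 (sole candidate).
r4c1 = 4 (sole candidate).
r4c2 = 2 (sole candidate).
r4c4 = 3 (sole candidate).
r1c1 = 1: row 1 has {2,3,4}; col 1 has {2,3,4}; box has {2,3,4} → only 1 remains.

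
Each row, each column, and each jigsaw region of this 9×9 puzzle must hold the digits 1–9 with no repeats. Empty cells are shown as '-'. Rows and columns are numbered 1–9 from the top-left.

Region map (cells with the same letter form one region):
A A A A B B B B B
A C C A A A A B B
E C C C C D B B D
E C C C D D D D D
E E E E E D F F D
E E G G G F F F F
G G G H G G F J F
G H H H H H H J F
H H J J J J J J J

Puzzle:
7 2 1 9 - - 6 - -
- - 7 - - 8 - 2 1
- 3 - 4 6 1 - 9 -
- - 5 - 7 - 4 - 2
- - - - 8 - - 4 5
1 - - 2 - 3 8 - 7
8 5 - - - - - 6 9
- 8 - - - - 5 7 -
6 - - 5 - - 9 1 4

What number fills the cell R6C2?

R2C2 = 9: row 2 has {1,2,7,8}; col 2 has {2,3,5,8}; region has {3,4,5,6,7} → only 9 remains.
R2C7 = 3: row 2 has {1,2,7,8,9}; col 7 has {4,5,6,8,9}; region has {1,2,7,8,9} → only 3 remains.
R3C7 = 7: row 3 has {1,3,4,6,9}; col 7 has {3,4,5,6,8,9}; region has {1,2,6,9} → only 7 remains.
R3C9 = 8: row 3 has {1,3,4,6,7,9}; col 9 has {1,2,4,5,7,9}; region has {1,2,4,5,7} → only 8 remains.
R4C2 = 1: row 4 has {2,4,5,7}; col 2 has {2,3,5,8,9}; region has {3,4,5,6,7,9} → only 1 remains.
R4C4 = 8: row 4 has {1,2,4,5,7}; col 4 has {2,4,5,9}; region has {1,3,4,5,6,7,9} → only 8 remains.
R4C8 = 3: row 4 has {1,2,4,5,7,8}; col 8 has {1,2,4,6,7,9}; region has {1,2,4,5,7,8} → only 3 remains.
R6C8 = 5: row 6 has {1,2,3,7,8}; col 8 has {1,2,3,4,6,7,9}; region has {3,4,7,8,9} → only 5 remains.
R8C9 = 6: row 8 has {5,7,8}; col 9 has {1,2,4,5,7,8,9}; region has {3,4,5,7,8,9} → only 6 remains.
R9C2 = 7: row 9 has {1,4,5,6,9}; col 2 has {1,2,3,5,8,9}; region has {5,6,8} → only 7 remains.
R9C6 = 2: row 9 has {1,4,5,6,7,9}; col 6 has {1,3,8}; region has {1,4,5,6,7,9} → only 2 remains.
R1C8 = 8: row 1 has {1,2,6,7,9}; col 8 has {1,2,3,4,5,6,7,9}; region has {1,2,6,7,9} → only 8 remains.
R1C9 = 3: row 1 has {1,2,6,7,8,9}; col 9 has {1,2,4,5,6,7,8,9}; region has {1,2,6,7,8,9} → only 3 remains.
R2C4 = 6: row 2 has {1,2,3,7,8,9}; col 4 has {2,4,5,8,9}; region has {1,2,3,7,8,9} → only 6 remains.
R3C3 = 2: row 3 has {1,3,4,6,7,8,9}; col 3 has {1,5,7}; region has {1,3,4,5,6,7,8,9} → only 2 remains.
R4C1 = 9: row 4 has {1,2,3,4,5,7,8}; col 1 has {1,6,7,8}; region has {1,8} → only 9 remains.
R4C6 = 6: row 4 has {1,2,3,4,5,7,8,9}; col 6 has {1,2,3,8}; region has {1,2,3,4,5,7,8} → only 6 remains.
R5C2 = 6: row 5 has {4,5,8}; col 2 has {1,2,3,5,7,8,9}; region has {1,8,9} → only 6 remains.
R5C3 = 3: row 5 has {4,5,6,8}; col 3 has {1,2,5,7}; region has {1,6,8,9} → only 3 remains.
R5C4 = 7: row 5 has {3,4,5,6,8}; col 4 has {2,4,5,6,8,9}; region has {1,3,6,8,9} → only 7 remains.
R5C6 = 9: row 5 has {3,4,5,6,7,8}; col 6 has {1,2,3,6,8}; region has {1,2,3,4,5,6,7,8} → only 9 remains.
R6C2 = 4: row 6 has {1,2,3,5,7,8}; col 2 has {1,2,3,5,6,7,8,9}; region has {1,3,6,7,8,9} → only 4 remains.

4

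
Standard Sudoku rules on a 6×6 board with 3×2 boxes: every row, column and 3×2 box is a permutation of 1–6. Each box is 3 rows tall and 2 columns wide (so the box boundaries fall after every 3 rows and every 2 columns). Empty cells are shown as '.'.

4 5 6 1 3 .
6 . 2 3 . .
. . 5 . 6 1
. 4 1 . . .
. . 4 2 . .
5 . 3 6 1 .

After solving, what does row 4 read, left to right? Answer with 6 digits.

341526

r1c6 = 2 (sole candidate).
r2c2 = 1 (sole candidate).
r3c4 = 4 (sole candidate).
r4c4 = 5: row 4 has {1,4}; col 4 has {1,2,3,4,6}; box has {1,2,3,4,6} → only 5 remains.
r4c5 = 2: row 4 has {1,4,5}; col 5 has {1,3,6}; box has {1} → only 2 remains.
r5c5 = 5 (sole candidate).
r6c2 = 2 (sole candidate).
r6c6 = 4 (sole candidate).
r2c5 = 4 (sole candidate).
r2c6 = 5 (sole candidate).
r3c2 = 3 (sole candidate).
r4c1 = 3: row 4 has {1,2,4,5}; col 1 has {4,5,6}; box has {2,4,5} → only 3 remains.
r4c6 = 6: row 4 has {1,2,3,4,5}; col 6 has {1,2,4,5}; box has {1,2,4,5} → only 6 remains.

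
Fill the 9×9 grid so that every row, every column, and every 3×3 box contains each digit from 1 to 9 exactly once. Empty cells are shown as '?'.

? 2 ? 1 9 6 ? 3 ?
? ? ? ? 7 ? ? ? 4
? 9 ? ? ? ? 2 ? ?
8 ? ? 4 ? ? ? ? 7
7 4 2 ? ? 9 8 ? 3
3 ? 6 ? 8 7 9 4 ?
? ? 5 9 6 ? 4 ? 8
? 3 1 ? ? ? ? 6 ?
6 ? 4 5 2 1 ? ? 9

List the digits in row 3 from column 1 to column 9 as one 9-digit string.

197354286

R1C9 = 5 (sole candidate).
R4C3 = 9 (sole candidate).
R5C4 = 6 (sole candidate).
R6C4 = 2 (sole candidate).
R6C9 = 1 (sole candidate).
R7C1 = 2 (sole candidate).
R7C2 = 7 (sole candidate).
R7C6 = 3 (sole candidate).
R7C8 = 1 (sole candidate).
R8C1 = 9 (sole candidate).
R8C5 = 4 (sole candidate).
R8C6 = 8 (sole candidate).
R8C9 = 2 (sole candidate).
R9C2 = 8 (sole candidate).
R9C8 = 7 (sole candidate).
R1C1 = 4 (sole candidate).
R1C7 = 7 (sole candidate).
R3C8 = 8: row 3 has {2,9}; col 8 has {1,3,4,6,7}; box has {2,3,4,5,7} → only 8 remains.
R3C9 = 6: row 3 has {2,8,9}; col 9 has {1,2,3,4,5,7,8,9}; box has {2,3,4,5,7,8} → only 6 remains.
R4C6 = 5 (sole candidate).
R4C7 = 6 (sole candidate).
R4C8 = 2 (sole candidate).
R5C5 = 1 (sole candidate).
R5C8 = 5 (sole candidate).
R6C2 = 5 (sole candidate).
R8C4 = 7 (sole candidate).
R8C7 = 5 (sole candidate).
R9C7 = 3 (sole candidate).
R1C3 = 8 (sole candidate).
R2C3 = 3 (sole candidate).
R2C4 = 8 (sole candidate).
R2C6 = 2 (sole candidate).
R2C7 = 1 (sole candidate).
R2C8 = 9 (sole candidate).
R3C3 = 7: row 3 has {2,6,8,9}; col 3 has {1,2,3,4,5,6,8,9}; box has {2,3,4,8,9} → only 7 remains.
R3C4 = 3: row 3 has {2,6,7,8,9}; col 4 has {1,2,4,5,6,7,8,9}; box has {1,2,6,7,8,9} → only 3 remains.
R3C5 = 5: row 3 has {2,3,6,7,8,9}; col 5 has {1,2,4,6,7,8,9}; box has {1,2,3,6,7,8,9} → only 5 remains.
R3C6 = 4: row 3 has {2,3,5,6,7,8,9}; col 6 has {1,2,3,5,6,7,8,9}; box has {1,2,3,5,6,7,8,9} → only 4 remains.
R4C2 = 1 (sole candidate).
R4C5 = 3 (sole candidate).
R2C1 = 5 (sole candidate).
R2C2 = 6 (sole candidate).
R3C1 = 1: row 3 has {2,3,4,5,6,7,8,9}; col 1 has {2,3,4,5,6,7,8,9}; box has {2,3,4,5,6,7,8,9} → only 1 remains.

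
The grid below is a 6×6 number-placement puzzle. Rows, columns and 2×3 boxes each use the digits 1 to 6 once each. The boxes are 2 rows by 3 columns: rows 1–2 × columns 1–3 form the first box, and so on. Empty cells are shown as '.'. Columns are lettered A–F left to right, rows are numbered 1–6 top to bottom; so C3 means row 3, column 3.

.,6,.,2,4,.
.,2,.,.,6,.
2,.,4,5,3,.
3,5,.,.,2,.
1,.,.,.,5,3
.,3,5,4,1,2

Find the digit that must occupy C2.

A1 = 5 (sole candidate).
F1 = 1 (sole candidate).
A2 = 4 (sole candidate).
D2 = 3 (sole candidate).
F2 = 5 (sole candidate).
B3 = 1 (sole candidate).
F3 = 6 (sole candidate).
C4 = 6 (sole candidate).
D4 = 1 (sole candidate).
F4 = 4 (sole candidate).
B5 = 4 (sole candidate).
C5 = 2 (sole candidate).
D5 = 6 (sole candidate).
A6 = 6 (sole candidate).
C1 = 3 (sole candidate).
C2 = 1: row 2 has {2,3,4,5,6}; col 3 has {2,3,4,5,6}; box has {2,3,4,5,6} → only 1 remains.

1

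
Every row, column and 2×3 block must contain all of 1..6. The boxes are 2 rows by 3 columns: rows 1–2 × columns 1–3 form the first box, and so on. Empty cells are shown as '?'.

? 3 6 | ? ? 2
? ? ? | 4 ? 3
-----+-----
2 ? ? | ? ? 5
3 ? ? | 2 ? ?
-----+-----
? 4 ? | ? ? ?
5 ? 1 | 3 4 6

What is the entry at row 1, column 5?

5

row 2, column 1 = 1: row 2 has {3,4}; col 1 has {2,3,5}; box has {3,6} → only 1 remains.
row 3, column 3 = 4: row 3 has {2,5}; col 3 has {1,6}; box has {2,3} → only 4 remains.
row 4, column 3 = 5: row 4 has {2,3}; col 3 has {1,4,6}; box has {2,3,4} → only 5 remains.
row 5, column 1 = 6: row 5 has {4}; col 1 has {1,2,3,5}; box has {1,4,5} → only 6 remains.
row 5, column 6 = 1: row 5 has {4,6}; col 6 has {2,3,5,6}; box has {3,4,6} → only 1 remains.
row 6, column 2 = 2: row 6 has {1,3,4,5,6}; col 2 has {3,4}; box has {1,4,5,6} → only 2 remains.
row 1, column 1 = 4: row 1 has {2,3,6}; col 1 has {1,2,3,5,6}; box has {1,3,6} → only 4 remains.
row 2, column 2 = 5: row 2 has {1,3,4}; col 2 has {2,3,4}; box has {1,3,4,6} → only 5 remains.
row 2, column 3 = 2: row 2 has {1,3,4,5}; col 3 has {1,4,5,6}; box has {1,3,4,5,6} → only 2 remains.
row 2, column 5 = 6: row 2 has {1,2,3,4,5}; col 5 has {4}; box has {2,3,4} → only 6 remains.
row 4, column 5 = 1: row 4 has {2,3,5}; col 5 has {4,6}; box has {2,5} → only 1 remains.
row 4, column 6 = 4: row 4 has {1,2,3,5}; col 6 has {1,2,3,5,6}; box has {1,2,5} → only 4 remains.
row 5, column 3 = 3: row 5 has {1,4,6}; col 3 has {1,2,4,5,6}; box has {1,2,4,5,6} → only 3 remains.
row 5, column 4 = 5: row 5 has {1,3,4,6}; col 4 has {2,3,4}; box has {1,3,4,6} → only 5 remains.
row 5, column 5 = 2: row 5 has {1,3,4,5,6}; col 5 has {1,4,6}; box has {1,3,4,5,6} → only 2 remains.
row 1, column 4 = 1: row 1 has {2,3,4,6}; col 4 has {2,3,4,5}; box has {2,3,4,6} → only 1 remains.
row 1, column 5 = 5: row 1 has {1,2,3,4,6}; col 5 has {1,2,4,6}; box has {1,2,3,4,6} → only 5 remains.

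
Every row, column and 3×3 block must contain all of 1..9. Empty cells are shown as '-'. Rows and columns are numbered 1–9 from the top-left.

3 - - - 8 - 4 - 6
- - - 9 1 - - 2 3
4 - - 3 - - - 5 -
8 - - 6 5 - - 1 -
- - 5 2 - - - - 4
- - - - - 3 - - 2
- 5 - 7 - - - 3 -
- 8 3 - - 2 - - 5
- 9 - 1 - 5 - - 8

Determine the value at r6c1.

r1c4 = 5 (sole candidate).
r1c6 = 7 (sole candidate).
r1c8 = 9 (sole candidate).
r3c6 = 6 (sole candidate).
r8c4 = 4 (sole candidate).
r2c6 = 4 (sole candidate).
r3c5 = 2 (sole candidate).
r4c6 = 9 (sole candidate).
r4c9 = 7 (sole candidate).
r5c5 = 7 (sole candidate).
r6c4 = 8 (sole candidate).
r6c5 = 4 (sole candidate).
r6c8 = 6 (sole candidate).
r7c6 = 8 (sole candidate).
r8c8 = 7 (sole candidate).
r9c8 = 4 (sole candidate).
r3c9 = 1 (sole candidate).
r4c7 = 3 (sole candidate).
r5c6 = 1 (sole candidate).
r5c8 = 8 (sole candidate).
r7c9 = 9 (sole candidate).
r3c2 = 7 (sole candidate).
r3c7 = 8 (sole candidate).
r5c7 = 9 (sole candidate).
r6c2 = 1 (sole candidate).
r6c7 = 5 (sole candidate).
r7c5 = 6 (sole candidate).
r8c5 = 9 (sole candidate).
r9c5 = 3 (sole candidate).
r1c2 = 2 (sole candidate).
r1c3 = 1 (sole candidate).
r2c2 = 6 (sole candidate).
r2c3 = 8 (sole candidate).
r2c7 = 7 (sole candidate).
r3c3 = 9 (sole candidate).
r4c2 = 4 (sole candidate).
r4c3 = 2 (sole candidate).
r5c1 = 6 (sole candidate).
r5c2 = 3 (sole candidate).
r6c3 = 7 (sole candidate).
r7c3 = 4 (sole candidate).
r8c1 = 1 (sole candidate).
r8c7 = 6 (sole candidate).
r9c3 = 6 (sole candidate).
r9c7 = 2 (sole candidate).
r2c1 = 5 (sole candidate).
r6c1 = 9: row 6 has {1,2,3,4,5,6,7,8}; col 1 has {1,3,4,5,6,8}; box has {1,2,3,4,5,6,7,8} → only 9 remains.

9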